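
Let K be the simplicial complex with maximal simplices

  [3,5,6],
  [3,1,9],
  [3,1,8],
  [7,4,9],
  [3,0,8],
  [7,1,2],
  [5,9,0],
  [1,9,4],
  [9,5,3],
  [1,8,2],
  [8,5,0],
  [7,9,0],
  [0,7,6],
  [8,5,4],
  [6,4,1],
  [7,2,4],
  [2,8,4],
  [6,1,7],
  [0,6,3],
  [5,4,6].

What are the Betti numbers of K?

Fix the vertex order 0 < 1 < 2 < 3 < 4 < 5 < 6 < 7 < 8 < 9 and write every simplex with vertices in increasing order. Then dim K = 2 and the simplices of K are:

  0-simplices (10): [0], [1], [2], [3], [4], [5], [6], [7], [8], [9]
  1-simplices (30): (30 of them)
  2-simplices (20): (20 of them)

so the chain groups are C_0 ≅ Z^10, C_1 ≅ Z^30, C_2 ≅ Z^20.

The boundary map ∂_1: C_1 → C_0 maps an edge to its endpoints' difference, ∂[p,q] = q − p.
The resulting 10×30 matrix has rank 9, and its Smith normal form has invariant factors (1,1,1,1,1,1,1,1,1).

Boundary ∂_2: C_2 → C_1 acts by ∂[p,q,r] = [q,r] − [p,r] + [p,q]. For instance
  ∂[4,7,9] = [7,9] − [4,9] + [4,7],
  ∂[3,5,6] = [5,6] − [3,6] + [3,5].
The 30×20 boundary matrix has rank 20 and Smith normal form diag(1,1,1,1,1,1,1,1,1,1,1,1,1,1,1,1,1,1,1,2).

From H_k ≅ ker(∂_k) / im(∂_{k+1}) we obtain:

  H_0: rank C_0 − rank ∂_1 = 10 − 9 = 1, and the invariant factors of ∂_1 are all 1, so H_0 ≅ Z.
  H_1: rank ker ∂_1 − rank ∂_2 = (30 − 9) − 20 = 1, and ∂_2 has invariant factor 2 > 1, so H_1 ≅ Z ⊕ Z/2.
  H_2: rank ker ∂_2 − rank ∂_3 = (20 − 20) − 0 = 0, and there is no ∂_3, so H_2 ≅ 0.

Hence the Betti numbers are b_0 = 1, b_1 = 1, b_2 = 0.

b_0 = 1, b_1 = 1, b_2 = 0.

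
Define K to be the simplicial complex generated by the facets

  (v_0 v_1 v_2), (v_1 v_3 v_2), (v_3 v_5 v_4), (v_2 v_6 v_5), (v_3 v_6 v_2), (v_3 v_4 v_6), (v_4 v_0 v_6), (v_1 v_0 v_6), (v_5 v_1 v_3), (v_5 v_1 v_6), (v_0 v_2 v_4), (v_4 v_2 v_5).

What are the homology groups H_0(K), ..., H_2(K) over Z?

H_0 = Z,  H_1 = Z/2,  H_2 = 0.

We work with the vertex ordering v_0 < v_1 < v_2 < v_3 < v_4 < v_5 < v_6. The simplices of K, each written with vertices in increasing order, are:

  0-simplices (7): [v_0], [v_1], [v_2], [v_3], [v_4], [v_5], [v_6]
  1-simplices (18): (18 of them)
  2-simplices (12): (12 of them)

giving chain groups C_0 ≅ Z^7, C_1 ≅ Z^18, C_2 ≅ Z^12.

The boundary map ∂_1: C_1 → C_0 sends each edge [p,q] (with p < q) to q − p. For instance
  ∂[v_0,v_2] = [v_2] − [v_0].
The 7×18 boundary matrix has rank 6 and Smith normal form diag(1,1,1,1,1,1).

The boundary map ∂_2: C_2 → C_1 maps a triangle to the signed sum of its edges. For instance
  ∂[v_0,v_1,v_2] = [v_1,v_2] − [v_0,v_2] + [v_0,v_1],
  ∂[v_1,v_3,v_5] = [v_3,v_5] − [v_1,v_5] + [v_1,v_3].
The 18×12 boundary matrix has rank 12 and Smith normal form diag(1,1,1,1,1,1,1,1,1,1,1,2).

From H_k ≅ ker(∂_k) / im(∂_{k+1}) we obtain:

  H_0: rank C_0 − rank ∂_1 = 7 − 6 = 1, and the invariant factors of ∂_1 are all 1, so H_0 = Z.
  H_1: rank ker ∂_1 − rank ∂_2 = (18 − 6) − 12 = 0, and ∂_2 has invariant factor 2 > 1, so H_1 = Z/2.
  H_2: rank ker ∂_2 − rank ∂_3 = (12 − 12) − 0 = 0, and there is no ∂_3, so H_2 = 0.

As a check, the Euler characteristic is 7 − 18 + 12 = 1, which agrees with 1 − 0 + 0 = 1.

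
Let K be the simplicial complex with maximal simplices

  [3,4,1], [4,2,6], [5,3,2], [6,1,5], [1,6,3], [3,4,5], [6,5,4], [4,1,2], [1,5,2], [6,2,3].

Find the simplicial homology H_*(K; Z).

H_0 ≅ Z,  H_1 ≅ Z/2Z,  H_2 = 0.

Fix the vertex order 1 < 2 < 3 < 4 < 5 < 6 and write every simplex with vertices in increasing order. Then dim K = 2 and the simplices of K are:

  0-simplices (6): [1], [2], [3], [4], [5], [6]
  1-simplices (15): [1,2], [1,3], [1,4], [1,5], [1,6], [2,3], [2,4], [2,5], [2,6], [3,4], [3,5], [3,6], [4,5], [4,6], [5,6]
  2-simplices (10): [1,2,4], [1,2,5], [1,3,4], [1,3,6], [1,5,6], [2,3,5], [2,3,6], [2,4,6], [3,4,5], [4,5,6]

so the chain groups are C_0 ≅ Z^6, C_1 ≅ Z^15, C_2 ≅ Z^10.

Boundary ∂_1: C_1 → C_0 is given by ∂[p,q] = [q] − [p].
As a 6×15 matrix over Z this has rank 5, with invariant factors (1,1,1,1,1).

∂_2: C_2 → C_1 sends each 2-simplex [p,q,r] to [q,r] − [p,r] + [p,q]. For instance
  ∂[2,3,6] = [3,6] − [2,6] + [2,3],
  ∂[1,3,4] = [3,4] − [1,4] + [1,3].
This gives a 15×10 integer matrix of rank 10; reducing to Smith normal form yields diagonal entries (1,1,1,1,1,1,1,1,1,2).

From H_k ≅ ker(∂_k) / im(∂_{k+1}) we obtain:

  H_0: rank C_0 − rank ∂_1 = 6 − 5 = 1, and the invariant factors of ∂_1 are all 1, so H_0 = Z.
  H_1: rank ker ∂_1 − rank ∂_2 = (15 − 5) − 10 = 0, and ∂_2 has invariant factor 2 > 1, so H_1 = Z/2Z.
  H_2: rank ker ∂_2 − rank ∂_3 = (10 − 10) − 0 = 0, and there is no ∂_3, so H_2 = 0.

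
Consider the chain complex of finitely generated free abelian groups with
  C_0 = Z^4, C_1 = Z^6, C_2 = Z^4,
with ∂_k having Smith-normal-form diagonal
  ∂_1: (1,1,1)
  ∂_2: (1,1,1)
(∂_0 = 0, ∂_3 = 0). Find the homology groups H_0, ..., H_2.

H_0: b_0 = 4 − 0 − 3 = 1; torsion from ∂_1 factors > 1: none. So H_0 = Z.
H_1: b_1 = 6 − 3 − 3 = 0; torsion from ∂_2 factors > 1: none. So H_1 = 0.
H_2: b_2 = 4 − 3 − 0 = 1; torsion from ∂_3 factors > 1: none. So H_2 = Z.

H_0 = Z,  H_1 = 0,  H_2 = Z.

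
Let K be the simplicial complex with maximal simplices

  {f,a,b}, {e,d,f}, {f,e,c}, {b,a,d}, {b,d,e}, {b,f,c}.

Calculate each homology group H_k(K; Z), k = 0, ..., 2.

H_0 ≅ Z,  H_1 ≅ Z,  H_2 = 0.

Take the total order a < b < c < d < e < f on the vertex set. Then K (dimension 2) consists of the simplices:

  0-simplices (6): a, b, c, d, e, f
  1-simplices (12): ab, ad, af, bc, bd, be, bf, ce, cf, de, df, ef
  2-simplices (6): abd, abf, bcf, bde, cef, def

so the chain groups are C_0 ≅ Z^6, C_1 ≅ Z^12, C_2 ≅ Z^6.

Boundary ∂_1: C_1 → C_0 is given by ∂[p,q] = [q] − [p]. For instance
  ∂bc = c − b.
The resulting 6×12 matrix has rank 5, and its Smith normal form has invariant factors (1,1,1,1,1).

Boundary ∂_2: C_2 → C_1 acts by ∂[p,q,r] = [q,r] − [p,r] + [p,q]. For instance
  ∂cef = ef − cf + ce,
  ∂def = ef − df + de.
As a 12×6 matrix over Z this has rank 6, with invariant factors (1,1,1,1,1,1).

Now H_k = ker ∂_k / im ∂_{k+1}, so:

  H_0: rank C_0 − rank ∂_1 = 6 − 5 = 1, and the invariant factors of ∂_1 are all 1, so H_0 ≅ Z.
  H_1: rank ker ∂_1 − rank ∂_2 = (12 − 5) − 6 = 1, and the invariant factors of ∂_2 are all 1, so H_1 ≅ Z.
  H_2: rank ker ∂_2 − rank ∂_3 = (6 − 6) − 0 = 0, and there is no ∂_3, so H_2 ≅ 0.

As a check, the Euler characteristic is 6 − 12 + 6 = 0, which agrees with 1 − 1 + 0 = 0.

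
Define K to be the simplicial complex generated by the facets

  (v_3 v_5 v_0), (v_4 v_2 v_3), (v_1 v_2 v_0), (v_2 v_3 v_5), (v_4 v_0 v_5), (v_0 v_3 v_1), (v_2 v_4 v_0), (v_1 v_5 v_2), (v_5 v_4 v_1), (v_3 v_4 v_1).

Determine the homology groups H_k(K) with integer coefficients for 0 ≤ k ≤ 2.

We work with the vertex ordering v_0 < v_1 < v_2 < v_3 < v_4 < v_5. The simplices of K, each written with vertices in increasing order, are:

  0-simplices (6): [v_0], [v_1], [v_2], [v_3], [v_4], [v_5]
  1-simplices (15): (15 of them)
  2-simplices (10): [v_0,v_1,v_2], [v_0,v_1,v_3], [v_0,v_2,v_4], [v_0,v_3,v_5], [v_0,v_4,v_5], [v_1,v_2,v_5], [v_1,v_3,v_4], [v_1,v_4,v_5], [v_2,v_3,v_4], [v_2,v_3,v_5]

giving chain groups C_0 ≅ Z^6, C_1 ≅ Z^15, C_2 ≅ Z^10.

Boundary ∂_1: C_1 → C_0 is given by ∂[p,q] = [q] − [p].
The 6×15 boundary matrix has rank 5 and Smith normal form diag(1,1,1,1,1).

Boundary ∂_2: C_2 → C_1 acts by ∂[p,q,r] = [q,r] − [p,r] + [p,q]. For instance
  ∂[v_0,v_1,v_2] = [v_1,v_2] − [v_0,v_2] + [v_0,v_1],
  ∂[v_0,v_2,v_4] = [v_2,v_4] − [v_0,v_4] + [v_0,v_2].
This gives a 15×10 integer matrix of rank 10; reducing to Smith normal form yields diagonal entries (1,1,1,1,1,1,1,1,1,2).

Computing H_k = (kernel of ∂_k) / (image of ∂_{k+1}):

  H_0: rank C_0 − rank ∂_1 = 6 − 5 = 1, and the invariant factors of ∂_1 are all 1, so H_0 ≅ Z.
  H_1: rank ker ∂_1 − rank ∂_2 = (15 − 5) − 10 = 0, and ∂_2 has invariant factor 2 > 1, so H_1 ≅ Z/2.
  H_2: rank ker ∂_2 − rank ∂_3 = (10 − 10) − 0 = 0, and there is no ∂_3, so H_2 ≅ 0.

H_0 = Z,  H_1 = Z/2,  H_2 = 0.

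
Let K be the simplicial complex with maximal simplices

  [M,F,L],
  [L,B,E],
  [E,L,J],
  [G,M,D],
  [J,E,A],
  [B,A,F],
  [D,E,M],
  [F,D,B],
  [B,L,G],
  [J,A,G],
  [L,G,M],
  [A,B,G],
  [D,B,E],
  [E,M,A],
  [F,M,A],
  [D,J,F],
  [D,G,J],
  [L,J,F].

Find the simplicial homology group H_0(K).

K has 9 vertices, 27 edges, 18 triangles.
rank ∂_0 = 0, rank ∂_1 = 8 ⇒ b_0 = 9 − 0 − 8 = 1; all invariant factors of ∂_1 are 1 so no torsion. So H_0 ≅ Z.

H_0 = Z.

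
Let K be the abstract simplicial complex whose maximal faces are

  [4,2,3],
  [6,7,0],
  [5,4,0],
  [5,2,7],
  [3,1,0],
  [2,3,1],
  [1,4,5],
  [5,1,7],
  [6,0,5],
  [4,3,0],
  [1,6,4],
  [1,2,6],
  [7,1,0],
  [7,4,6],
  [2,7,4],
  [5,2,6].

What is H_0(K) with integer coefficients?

H_0 = Z.

Order the vertices as 0 < 1 < 2 < 3 < 4 < 5 < 6 < 7. Listing each simplex with vertices in this order, K has dimension 2 with simplices:

  0-simplices (8): [0], [1], [2], [3], [4], [5], [6], [7]
  1-simplices (24): (24 of them)
  2-simplices (16): [0,1,3], [0,1,7], [0,3,4], [0,4,5], [0,5,6], [0,6,7], [1,2,3], [1,2,6], [1,4,5], [1,4,6], [1,5,7], [2,3,4], [2,4,7], [2,5,6], [2,5,7], [4,6,7]

giving chain groups C_0 ≅ Z^8, C_1 ≅ Z^24, C_2 ≅ Z^16.

The boundary map ∂_1: C_1 → C_0 sends each edge [p,q] (with p < q) to q − p. For instance
  ∂[5,7] = [7] − [5].
The resulting 8×24 matrix has rank 7, and its Smith normal form has invariant factors (1,1,1,1,1,1,1).

The boundary map ∂_2: C_2 → C_1 maps a triangle to the signed sum of its edges. For instance
  ∂[0,1,3] = [1,3] − [0,3] + [0,1],
  ∂[1,2,6] = [2,6] − [1,6] + [1,2].
This gives a 24×16 integer matrix of rank 15; reducing to Smith normal form yields diagonal entries (1,1,1,1,1,1,1,1,1,1,1,1,1,1,1).

Now H_k = ker ∂_k / im ∂_{k+1}, so:

  H_0: rank C_0 − rank ∂_1 = 8 − 7 = 1, and the invariant factors of ∂_1 are all 1, so H_0 ≅ Z.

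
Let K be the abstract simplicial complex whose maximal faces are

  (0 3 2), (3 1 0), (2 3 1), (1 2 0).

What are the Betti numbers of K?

K has 4 vertices, 6 edges, 4 triangles.
rank ∂_0 = 0, rank ∂_1 = 3 ⇒ b_0 = 4 − 0 − 3 = 1; all invariant factors of ∂_1 are 1 so no torsion. So H_0 = Z.
rank ∂_1 = 3, rank ∂_2 = 3 ⇒ b_1 = 6 − 3 − 3 = 0; all invariant factors of ∂_2 are 1 so no torsion. So H_1 = 0.
rank ∂_2 = 3, rank ∂_3 = 0 ⇒ b_2 = 4 − 3 − 0 = 1. So H_2 = Z.

b_0 = 1, b_1 = 0, b_2 = 1.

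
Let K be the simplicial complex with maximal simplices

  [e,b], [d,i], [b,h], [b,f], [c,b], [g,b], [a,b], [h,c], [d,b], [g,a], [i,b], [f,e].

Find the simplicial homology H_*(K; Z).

We work with the vertex ordering a < b < c < d < e < f < g < h < i. The simplices of K, each written with vertices in increasing order, are:

  0-simplices (9): a, b, c, d, e, f, g, h, i
  1-simplices (12): ab, ag, bc, bd, be, bf, bg, bh, bi, ch, di, ef

so the chain groups are C_0 ≅ Z^9, C_1 ≅ Z^12.

The boundary map ∂_1: C_1 → C_0 sends each edge [p,q] (with p < q) to q − p. For instance
  ∂be = e − b.
The resulting 9×12 matrix has rank 8, and its Smith normal form has invariant factors (1,1,1,1,1,1,1,1).

Reading off H_k = ker ∂_k / im ∂_{k+1}:

  H_0: rank C_0 − rank ∂_1 = 9 − 8 = 1, and the invariant factors of ∂_1 are all 1, so H_0 = Z.
  H_1: rank ker ∂_1 − rank ∂_2 = (12 − 8) − 0 = 4, and there is no ∂_2, so H_1 = Z^4.

As a check, the Euler characteristic is 9 − 12 = -3, which agrees with 1 − 4 = -3.
(K is a triangulation of a wedge of 4 circles.)

H_0 = Z,  H_1 = Z^4.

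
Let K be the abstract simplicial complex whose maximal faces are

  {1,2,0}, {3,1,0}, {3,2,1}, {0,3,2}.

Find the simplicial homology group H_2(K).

H_2 = Z.

K has 4 vertices, 6 edges, 4 triangles.
rank ∂_2 = 3, rank ∂_3 = 0 ⇒ b_2 = 4 − 3 − 0 = 1. So H_2 = Z.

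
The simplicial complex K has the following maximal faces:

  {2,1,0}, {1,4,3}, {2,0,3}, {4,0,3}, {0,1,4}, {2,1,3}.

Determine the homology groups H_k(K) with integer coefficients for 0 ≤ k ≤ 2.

Take the total order 0 < 1 < 2 < 3 < 4 on the vertex set. Then K (dimension 2) consists of the simplices:

  0-simplices (5): [0], [1], [2], [3], [4]
  1-simplices (9): [0,1], [0,2], [0,3], [0,4], [1,2], [1,3], [1,4], [2,3], [3,4]
  2-simplices (6): [0,1,2], [0,1,4], [0,2,3], [0,3,4], [1,2,3], [1,3,4]

so the chain groups are C_0 ≅ Z^5, C_1 ≅ Z^9, C_2 ≅ Z^6.

∂_1: C_1 → C_0 maps an edge to its endpoints' difference, ∂[p,q] = q − p. For instance
  ∂[0,3] = [3] − [0].
The 5×9 boundary matrix has rank 4 and Smith normal form diag(1,1,1,1).

The boundary map ∂_2: C_2 → C_1 sends each 2-simplex [p,q,r] to [q,r] − [p,r] + [p,q]. For instance
  ∂[0,1,2] = [1,2] − [0,2] + [0,1],
  ∂[1,2,3] = [2,3] − [1,3] + [1,2].
The 9×6 boundary matrix has rank 5 and Smith normal form diag(1,1,1,1,1).

Computing H_k = (kernel of ∂_k) / (image of ∂_{k+1}):

  H_0: rank C_0 − rank ∂_1 = 5 − 4 = 1, and the invariant factors of ∂_1 are all 1, so H_0 = Z.
  H_1: rank ker ∂_1 − rank ∂_2 = (9 − 4) − 5 = 0, and the invariant factors of ∂_2 are all 1, so H_1 = 0.
  H_2: rank ker ∂_2 − rank ∂_3 = (6 − 5) − 0 = 1, and there is no ∂_3, so H_2 = Z.

H_0 ≅ Z,  H_1 = 0,  H_2 ≅ Z.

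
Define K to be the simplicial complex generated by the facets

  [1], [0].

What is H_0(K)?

Order the vertices as 0 < 1. Listing each simplex with vertices in this order, K has dimension 0 with simplices:

  0-simplices (2): [0], [1]

Hence C_0 ≅ Z^2.

Computing H_k = (kernel of ∂_k) / (image of ∂_{k+1}):

  H_0: rank C_0 − rank ∂_1 = 2 − 0 = 2, and there is no ∂_1, so H_0 ≅ Z^2.

(K is a triangulation of a set of 2 points.)

H_0 ≅ Z^2.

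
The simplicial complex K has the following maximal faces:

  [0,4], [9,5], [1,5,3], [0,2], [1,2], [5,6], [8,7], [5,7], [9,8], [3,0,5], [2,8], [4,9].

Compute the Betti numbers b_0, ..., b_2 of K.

Fix the vertex order 0 < 1 < 2 < 3 < 4 < 5 < 6 < 7 < 8 < 9 and write every simplex with vertices in increasing order. Then dim K = 2 and the simplices of K are:

  0-simplices (10): [0], [1], [2], [3], [4], [5], [6], [7], [8], [9]
  1-simplices (15): [0,2], [0,3], [0,4], [0,5], [1,2], [1,3], [1,5], [2,8], [3,5], [4,9], [5,6], [5,7], [5,9], [7,8], [8,9]
  2-simplices (2): [0,3,5], [1,3,5]

giving chain groups C_0 ≅ Z^10, C_1 ≅ Z^15, C_2 ≅ Z^2.

Boundary ∂_1: C_1 → C_0 is given by ∂[p,q] = [q] − [p]. For instance
  ∂[5,9] = [9] − [5].
This gives a 10×15 integer matrix of rank 9; reducing to Smith normal form yields diagonal entries (1,1,1,1,1,1,1,1,1).

The boundary map ∂_2: C_2 → C_1 acts by ∂[p,q,r] = [q,r] − [p,r] + [p,q]. For instance
  ∂[1,3,5] = [3,5] − [1,5] + [1,3],
  ∂[0,3,5] = [3,5] − [0,5] + [0,3].
This gives a 15×2 integer matrix of rank 2; reducing to Smith normal form yields diagonal entries (1,1).

Computing H_k = (kernel of ∂_k) / (image of ∂_{k+1}):

  H_0: rank C_0 − rank ∂_1 = 10 − 9 = 1, and the invariant factors of ∂_1 are all 1, so H_0 = Z.
  H_1: rank ker ∂_1 − rank ∂_2 = (15 − 9) − 2 = 4, and the invariant factors of ∂_2 are all 1, so H_1 = Z^4.
  H_2: rank ker ∂_2 − rank ∂_3 = (2 − 2) − 0 = 0, and there is no ∂_3, so H_2 = 0.

Hence the Betti numbers are b_0 = 1, b_1 = 4, b_2 = 0.

b_0 = 1, b_1 = 4, b_2 = 0.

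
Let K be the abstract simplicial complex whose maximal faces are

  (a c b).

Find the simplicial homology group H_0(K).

H_0 ≅ Z.

Fix the vertex order a < b < c and write every simplex with vertices in increasing order. Then dim K = 2 and the simplices of K are:

  0-simplices (3): a, b, c
  1-simplices (3): ab, ac, bc
  2-simplices (1): abc

giving chain groups C_0 ≅ Z^3, C_1 ≅ Z^3, C_2 ≅ Z^1.

∂_1: C_1 → C_0 maps an edge to its endpoints' difference, ∂[p,q] = q − p.
This gives a 3×3 integer matrix of rank 2; reducing to Smith normal form yields diagonal entries (1,1).

The boundary map ∂_2: C_2 → C_1 sends each 2-simplex [p,q,r] to [q,r] − [p,r] + [p,q]. For instance
  ∂abc = bc − ac + ab.
The resulting 3×1 matrix has rank 1, and its Smith normal form has invariant factors (1).

Computing H_k = (kernel of ∂_k) / (image of ∂_{k+1}):

  H_0: rank C_0 − rank ∂_1 = 3 − 2 = 1, and the invariant factors of ∂_1 are all 1, so H_0 = Z.

(K is a triangulation of the 2-simplex.)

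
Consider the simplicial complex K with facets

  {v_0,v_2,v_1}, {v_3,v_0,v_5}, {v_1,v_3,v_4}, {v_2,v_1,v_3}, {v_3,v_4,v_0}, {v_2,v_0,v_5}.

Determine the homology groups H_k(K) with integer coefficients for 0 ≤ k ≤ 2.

Fix the vertex order v_0 < v_1 < v_2 < v_3 < v_4 < v_5 and write every simplex with vertices in increasing order. Then dim K = 2 and the simplices of K are:

  0-simplices (6): [v_0], [v_1], [v_2], [v_3], [v_4], [v_5]
  1-simplices (12): [v_0,v_1], [v_0,v_2], [v_0,v_3], [v_0,v_4], [v_0,v_5], [v_1,v_2], [v_1,v_3], [v_1,v_4], [v_2,v_3], [v_2,v_5], [v_3,v_4], [v_3,v_5]
  2-simplices (6): [v_0,v_1,v_2], [v_0,v_2,v_5], [v_0,v_3,v_4], [v_0,v_3,v_5], [v_1,v_2,v_3], [v_1,v_3,v_4]

Hence C_0 ≅ Z^6, C_1 ≅ Z^12, C_2 ≅ Z^6.

Boundary ∂_1: C_1 → C_0 is given by ∂[p,q] = [q] − [p].
This gives a 6×12 integer matrix of rank 5; reducing to Smith normal form yields diagonal entries (1,1,1,1,1).

The boundary map ∂_2: C_2 → C_1 maps a triangle to the signed sum of its edges. For instance
  ∂[v_0,v_1,v_2] = [v_1,v_2] − [v_0,v_2] + [v_0,v_1],
  ∂[v_1,v_2,v_3] = [v_2,v_3] − [v_1,v_3] + [v_1,v_2].
As a 12×6 matrix over Z this has rank 6, with invariant factors (1,1,1,1,1,1).

From H_k ≅ ker(∂_k) / im(∂_{k+1}) we obtain:

  H_0: rank C_0 − rank ∂_1 = 6 − 5 = 1, and the invariant factors of ∂_1 are all 1, so H_0 ≅ Z.
  H_1: rank ker ∂_1 − rank ∂_2 = (12 − 5) − 6 = 1, and the invariant factors of ∂_2 are all 1, so H_1 ≅ Z.
  H_2: rank ker ∂_2 − rank ∂_3 = (6 − 6) − 0 = 0, and there is no ∂_3, so H_2 ≅ 0.

H_0 ≅ Z,  H_1 ≅ Z,  H_2 = 0.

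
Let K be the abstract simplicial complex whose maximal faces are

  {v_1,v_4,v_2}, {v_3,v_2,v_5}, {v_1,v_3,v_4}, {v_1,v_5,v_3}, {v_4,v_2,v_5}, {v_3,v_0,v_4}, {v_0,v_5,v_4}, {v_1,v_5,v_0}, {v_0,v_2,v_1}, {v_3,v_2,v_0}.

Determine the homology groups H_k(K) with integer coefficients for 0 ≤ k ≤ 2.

K has 6 vertices, 15 edges, 10 triangles.
rank ∂_0 = 0, rank ∂_1 = 5 ⇒ b_0 = 6 − 0 − 5 = 1; all invariant factors of ∂_1 are 1 so no torsion. So H_0 ≅ Z.
rank ∂_1 = 5, rank ∂_2 = 10 ⇒ b_1 = 15 − 5 − 10 = 0; ∂_2 has invariant factor(s) [2] giving torsion. So H_1 ≅ Z_2.
rank ∂_2 = 10, rank ∂_3 = 0 ⇒ b_2 = 10 − 10 − 0 = 0. So H_2 ≅ 0.

H_0 = Z,  H_1 = Z_2,  H_2 = 0.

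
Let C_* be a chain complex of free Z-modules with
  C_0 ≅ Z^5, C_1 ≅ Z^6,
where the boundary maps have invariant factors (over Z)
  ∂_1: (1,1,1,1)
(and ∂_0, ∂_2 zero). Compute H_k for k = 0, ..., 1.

H_0: b_0 = 5 − 0 − 4 = 1; torsion from ∂_1 factors > 1: none. So H_0 ≅ Z.
H_1: b_1 = 6 − 4 − 0 = 2; torsion from ∂_2 factors > 1: none. So H_1 ≅ Z^2.

H_0 ≅ Z,  H_1 ≅ Z^2.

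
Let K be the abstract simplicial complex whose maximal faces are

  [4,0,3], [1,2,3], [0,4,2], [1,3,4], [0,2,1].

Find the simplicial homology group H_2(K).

H_2 = 0.

Order the vertices as 0 < 1 < 2 < 3 < 4. Listing each simplex with vertices in this order, K has dimension 2 with simplices:

  0-simplices (5): [0], [1], [2], [3], [4]
  1-simplices (10): [0,1], [0,2], [0,3], [0,4], [1,2], [1,3], [1,4], [2,3], [2,4], [3,4]
  2-simplices (5): [0,1,2], [0,2,4], [0,3,4], [1,2,3], [1,3,4]

giving chain groups C_0 ≅ Z^5, C_1 ≅ Z^10, C_2 ≅ Z^5.

Boundary ∂_1: C_1 → C_0 is given by ∂[p,q] = [q] − [p].
This gives a 5×10 integer matrix of rank 4; reducing to Smith normal form yields diagonal entries (1,1,1,1).

∂_2: C_2 → C_1 acts by ∂[p,q,r] = [q,r] − [p,r] + [p,q]. For instance
  ∂[0,1,2] = [1,2] − [0,2] + [0,1],
  ∂[1,2,3] = [2,3] − [1,3] + [1,2].
The 10×5 boundary matrix has rank 5 and Smith normal form diag(1,1,1,1,1).

Reading off H_k = ker ∂_k / im ∂_{k+1}:

  H_2: rank ker ∂_2 − rank ∂_3 = (5 − 5) − 0 = 0, and there is no ∂_3, so H_2 = 0.

(K is a triangulation of the Möbius band.)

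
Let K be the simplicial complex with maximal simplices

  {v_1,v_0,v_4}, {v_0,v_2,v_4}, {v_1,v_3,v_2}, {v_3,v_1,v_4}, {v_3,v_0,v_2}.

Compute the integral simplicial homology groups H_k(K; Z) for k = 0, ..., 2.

H_0 = Z,  H_1 = Z,  H_2 = 0.

We work with the vertex ordering v_0 < v_1 < v_2 < v_3 < v_4. The simplices of K, each written with vertices in increasing order, are:

  0-simplices (5): [v_0], [v_1], [v_2], [v_3], [v_4]
  1-simplices (10): [v_0,v_1], [v_0,v_2], [v_0,v_3], [v_0,v_4], [v_1,v_2], [v_1,v_3], [v_1,v_4], [v_2,v_3], [v_2,v_4], [v_3,v_4]
  2-simplices (5): [v_0,v_1,v_4], [v_0,v_2,v_3], [v_0,v_2,v_4], [v_1,v_2,v_3], [v_1,v_3,v_4]

giving chain groups C_0 ≅ Z^5, C_1 ≅ Z^10, C_2 ≅ Z^5.

∂_1: C_1 → C_0 maps an edge to its endpoints' difference, ∂[p,q] = q − p. For instance
  ∂[v_0,v_3] = [v_3] − [v_0].
As a 5×10 matrix over Z this has rank 4, with invariant factors (1,1,1,1).

Boundary ∂_2: C_2 → C_1 acts by ∂[p,q,r] = [q,r] − [p,r] + [p,q]. For instance
  ∂[v_1,v_2,v_3] = [v_2,v_3] − [v_1,v_3] + [v_1,v_2],
  ∂[v_0,v_2,v_3] = [v_2,v_3] − [v_0,v_3] + [v_0,v_2].
This gives a 10×5 integer matrix of rank 5; reducing to Smith normal form yields diagonal entries (1,1,1,1,1).

From H_k ≅ ker(∂_k) / im(∂_{k+1}) we obtain:

  H_0: rank C_0 − rank ∂_1 = 5 − 4 = 1, and the invariant factors of ∂_1 are all 1, so H_0 ≅ Z.
  H_1: rank ker ∂_1 − rank ∂_2 = (10 − 4) − 5 = 1, and the invariant factors of ∂_2 are all 1, so H_1 ≅ Z.
  H_2: rank ker ∂_2 − rank ∂_3 = (5 − 5) − 0 = 0, and there is no ∂_3, so H_2 ≅ 0.

As a check, the Euler characteristic is 5 − 10 + 5 = 0, which agrees with 1 − 1 + 0 = 0.
(K is a triangulation of the Möbius band.)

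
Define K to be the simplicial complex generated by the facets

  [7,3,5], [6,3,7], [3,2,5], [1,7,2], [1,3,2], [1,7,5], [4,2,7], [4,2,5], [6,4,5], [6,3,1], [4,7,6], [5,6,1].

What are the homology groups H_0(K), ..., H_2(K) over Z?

K has 7 vertices, 18 edges, 12 triangles.
rank ∂_0 = 0, rank ∂_1 = 6 ⇒ b_0 = 7 − 0 − 6 = 1; all invariant factors of ∂_1 are 1 so no torsion. So H_0 ≅ Z.
rank ∂_1 = 6, rank ∂_2 = 12 ⇒ b_1 = 18 − 6 − 12 = 0; ∂_2 has invariant factor(s) [2] giving torsion. So H_1 ≅ Z_2.
rank ∂_2 = 12, rank ∂_3 = 0 ⇒ b_2 = 12 − 12 − 0 = 0. So H_2 ≅ 0.

H_0 = Z,  H_1 = Z_2,  H_2 = 0.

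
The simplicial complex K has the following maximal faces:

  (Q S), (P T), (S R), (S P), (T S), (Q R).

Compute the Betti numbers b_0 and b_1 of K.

We work with the vertex ordering P < Q < R < S < T. The simplices of K, each written with vertices in increasing order, are:

  0-simplices (5): P, Q, R, S, T
  1-simplices (6): PS, PT, QR, QS, RS, ST

so the chain groups are C_0 ≅ Z^5, C_1 ≅ Z^6.

∂_1: C_1 → C_0 sends each edge [p,q] (with p < q) to q − p. For instance
  ∂RS = S − R.
This gives a 5×6 integer matrix of rank 4; reducing to Smith normal form yields diagonal entries (1,1,1,1).

From H_k ≅ ker(∂_k) / im(∂_{k+1}) we obtain:

  H_0: rank C_0 − rank ∂_1 = 5 − 4 = 1, and the invariant factors of ∂_1 are all 1, so H_0 = Z.
  H_1: rank ker ∂_1 − rank ∂_2 = (6 − 4) − 0 = 2, and there is no ∂_2, so H_1 = Z^2.

Hence the Betti numbers are b_0 = 1, b_1 = 2.

b_0 = 1, b_1 = 2.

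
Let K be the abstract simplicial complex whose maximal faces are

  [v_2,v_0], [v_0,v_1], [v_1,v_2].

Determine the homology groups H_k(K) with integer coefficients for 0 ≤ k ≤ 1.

Fix the vertex order v_0 < v_1 < v_2 and write every simplex with vertices in increasing order. Then dim K = 1 and the simplices of K are:

  0-simplices (3): [v_0], [v_1], [v_2]
  1-simplices (3): [v_0,v_1], [v_0,v_2], [v_1,v_2]

Hence C_0 ≅ Z^3, C_1 ≅ Z^3.

Boundary ∂_1: C_1 → C_0 maps an edge to its endpoints' difference, ∂[p,q] = q − p.
As a 3×3 matrix over Z this has rank 2, with invariant factors (1,1).

Reading off H_k = ker ∂_k / im ∂_{k+1}:

  H_0: rank C_0 − rank ∂_1 = 3 − 2 = 1, and the invariant factors of ∂_1 are all 1, so H_0 ≅ Z.
  H_1: rank ker ∂_1 − rank ∂_2 = (3 − 2) − 0 = 1, and there is no ∂_2, so H_1 ≅ Z.

As a check, the Euler characteristic is 3 − 3 = 0, which agrees with 1 − 1 = 0.

H_0 ≅ Z,  H_1 ≅ Z.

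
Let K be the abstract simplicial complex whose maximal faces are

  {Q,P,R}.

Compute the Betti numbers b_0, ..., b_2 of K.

Take the total order P < Q < R on the vertex set. Then K (dimension 2) consists of the simplices:

  0-simplices (3): P, Q, R
  1-simplices (3): PQ, PR, QR
  2-simplices (1): PQR

giving chain groups C_0 ≅ Z^3, C_1 ≅ Z^3, C_2 ≅ Z^1.

∂_1: C_1 → C_0 maps an edge to its endpoints' difference, ∂[p,q] = q − p. For instance
  ∂QR = R − Q.
The 3×3 boundary matrix has rank 2 and Smith normal form diag(1,1).

The boundary map ∂_2: C_2 → C_1 maps a triangle to the signed sum of its edges. For instance
  ∂PQR = QR − PR + PQ.
The resulting 3×1 matrix has rank 1, and its Smith normal form has invariant factors (1).

Now H_k = ker ∂_k / im ∂_{k+1}, so:

  H_0: rank C_0 − rank ∂_1 = 3 − 2 = 1, and the invariant factors of ∂_1 are all 1, so H_0 = Z.
  H_1: rank ker ∂_1 − rank ∂_2 = (3 − 2) − 1 = 0, and the invariant factors of ∂_2 are all 1, so H_1 = 0.
  H_2: rank ker ∂_2 − rank ∂_3 = (1 − 1) − 0 = 0, and there is no ∂_3, so H_2 = 0.

As a check, the Euler characteristic is 3 − 3 + 1 = 1, which agrees with 1 − 0 + 0 = 1.
(K is a triangulation of the 2-simplex.)

Hence the Betti numbers are b_0 = 1, b_1 = 0, b_2 = 0.

b_0 = 1, b_1 = 0, b_2 = 0.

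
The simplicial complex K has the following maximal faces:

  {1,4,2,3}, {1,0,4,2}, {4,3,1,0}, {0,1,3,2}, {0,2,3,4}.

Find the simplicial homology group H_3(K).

We work with the vertex ordering 0 < 1 < 2 < 3 < 4. The simplices of K, each written with vertices in increasing order, are:

  0-simplices (5): [0], [1], [2], [3], [4]
  1-simplices (10): [0,1], [0,2], [0,3], [0,4], [1,2], [1,3], [1,4], [2,3], [2,4], [3,4]
  2-simplices (10): [0,1,2], [0,1,3], [0,1,4], [0,2,3], [0,2,4], [0,3,4], [1,2,3], [1,2,4], [1,3,4], [2,3,4]
  3-simplices (5): [0,1,2,3], [0,1,2,4], [0,1,3,4], [0,2,3,4], [1,2,3,4]

Hence C_0 ≅ Z^5, C_1 ≅ Z^10, C_2 ≅ Z^10, C_3 ≅ Z^5.

The boundary map ∂_1: C_1 → C_0 sends each edge [p,q] (with p < q) to q − p.
The resulting 5×10 matrix has rank 4, and its Smith normal form has invariant factors (1,1,1,1).

∂_2: C_2 → C_1 sends each 2-simplex [p,q,r] to [q,r] − [p,r] + [p,q]. For instance
  ∂[0,1,4] = [1,4] − [0,4] + [0,1],
  ∂[0,2,4] = [2,4] − [0,4] + [0,2].
As a 10×10 matrix over Z this has rank 6, with invariant factors (1,1,1,1,1,1).

The boundary map ∂_3: C_3 → C_2 sends each 3-simplex σ to the alternating sum Σ_i (−1)^i (σ with its i-th vertex removed). For instance
  ∂[0,1,2,3] = [1,2,3] − [0,2,3] + [0,1,3] − [0,1,2],
  ∂[0,1,3,4] = [1,3,4] − [0,3,4] + [0,1,4] − [0,1,3].
The 10×5 boundary matrix has rank 4 and Smith normal form diag(1,1,1,1).

Reading off H_k = ker ∂_k / im ∂_{k+1}:

  H_3: rank ker ∂_3 − rank ∂_4 = (5 − 4) − 0 = 1, and there is no ∂_4, so H_3 = Z.

(K is a triangulation of the 3-sphere S^3.)

H_3 = Z.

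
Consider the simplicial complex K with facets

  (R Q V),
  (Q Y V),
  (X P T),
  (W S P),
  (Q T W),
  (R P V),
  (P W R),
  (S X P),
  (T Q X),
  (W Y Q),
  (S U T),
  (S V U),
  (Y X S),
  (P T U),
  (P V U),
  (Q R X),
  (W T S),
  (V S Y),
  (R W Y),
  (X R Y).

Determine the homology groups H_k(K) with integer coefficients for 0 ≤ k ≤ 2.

H_0 ≅ Z,  H_1 ≅ Z ⊕ Z/2,  H_2 = 0.

K has 10 vertices, 30 edges, 20 triangles.
rank ∂_0 = 0, rank ∂_1 = 9 ⇒ b_0 = 10 − 0 − 9 = 1; all invariant factors of ∂_1 are 1 so no torsion. So H_0 = Z.
rank ∂_1 = 9, rank ∂_2 = 20 ⇒ b_1 = 30 − 9 − 20 = 1; ∂_2 has invariant factor(s) [2] giving torsion. So H_1 = Z ⊕ Z/2.
rank ∂_2 = 20, rank ∂_3 = 0 ⇒ b_2 = 20 − 20 − 0 = 0. So H_2 = 0.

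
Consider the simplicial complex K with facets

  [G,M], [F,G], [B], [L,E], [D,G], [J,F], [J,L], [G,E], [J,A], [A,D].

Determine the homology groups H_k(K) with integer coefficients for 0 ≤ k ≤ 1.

H_0 ≅ Z^2,  H_1 ≅ Z^2.

We work with the vertex ordering A < B < D < E < F < G < J < L < M. The simplices of K, each written with vertices in increasing order, are:

  0-simplices (9): A, B, D, E, F, G, J, L, M
  1-simplices (9): AD, AJ, DG, EG, EL, FG, FJ, GM, JL

giving chain groups C_0 ≅ Z^9, C_1 ≅ Z^9.

∂_1: C_1 → C_0 sends each edge [p,q] (with p < q) to q − p. For instance
  ∂EL = L − E.
The 9×9 boundary matrix has rank 7 and Smith normal form diag(1,1,1,1,1,1,1).

Computing H_k = (kernel of ∂_k) / (image of ∂_{k+1}):

  H_0: rank C_0 − rank ∂_1 = 9 − 7 = 2, and the invariant factors of ∂_1 are all 1, so H_0 = Z^2.
  H_1: rank ker ∂_1 − rank ∂_2 = (9 − 7) − 0 = 2, and there is no ∂_2, so H_1 = Z^2.

As a check, the Euler characteristic is 9 − 9 = 0, which agrees with 2 − 2 = 0.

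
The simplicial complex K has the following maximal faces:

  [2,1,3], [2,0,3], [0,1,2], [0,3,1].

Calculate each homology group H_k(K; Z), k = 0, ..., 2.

Order the vertices as 0 < 1 < 2 < 3. Listing each simplex with vertices in this order, K has dimension 2 with simplices:

  0-simplices (4): [0], [1], [2], [3]
  1-simplices (6): [0,1], [0,2], [0,3], [1,2], [1,3], [2,3]
  2-simplices (4): [0,1,2], [0,1,3], [0,2,3], [1,2,3]

giving chain groups C_0 ≅ Z^4, C_1 ≅ Z^6, C_2 ≅ Z^4.

The boundary map ∂_1: C_1 → C_0 maps an edge to its endpoints' difference, ∂[p,q] = q − p.
As a 4×6 matrix over Z this has rank 3, with invariant factors (1,1,1).

The boundary map ∂_2: C_2 → C_1 acts by ∂[p,q,r] = [q,r] − [p,r] + [p,q]. For instance
  ∂[0,1,3] = [1,3] − [0,3] + [0,1],
  ∂[1,2,3] = [2,3] − [1,3] + [1,2].
This gives a 6×4 integer matrix of rank 3; reducing to Smith normal form yields diagonal entries (1,1,1).

Now H_k = ker ∂_k / im ∂_{k+1}, so:

  H_0: rank C_0 − rank ∂_1 = 4 − 3 = 1, and the invariant factors of ∂_1 are all 1, so H_0 ≅ Z.
  H_1: rank ker ∂_1 − rank ∂_2 = (6 − 3) − 3 = 0, and the invariant factors of ∂_2 are all 1, so H_1 ≅ 0.
  H_2: rank ker ∂_2 − rank ∂_3 = (4 − 3) − 0 = 1, and there is no ∂_3, so H_2 ≅ Z.

As a check, the Euler characteristic is 4 − 6 + 4 = 2, which agrees with 1 − 0 + 1 = 2.
(K is a triangulation of the 2-sphere S^2.)

H_0 ≅ Z,  H_1 = 0,  H_2 ≅ Z.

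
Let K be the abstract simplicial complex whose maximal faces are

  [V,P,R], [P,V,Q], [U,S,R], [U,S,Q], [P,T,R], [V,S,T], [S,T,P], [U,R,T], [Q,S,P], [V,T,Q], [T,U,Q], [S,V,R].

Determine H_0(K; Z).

Order the vertices as P < Q < R < S < T < U < V. Listing each simplex with vertices in this order, K has dimension 2 with simplices:

  0-simplices (7): P, Q, R, S, T, U, V
  1-simplices (18): PQ, PR, PS, PT, PV, QS, QT, QU, QV, RS, RT, RU, RV, ST, SU, SV, TU, TV
  2-simplices (12): PQS, PQV, PRT, PRV, PST, QSU, QTU, QTV, RSU, RSV, RTU, STV

so the chain groups are C_0 ≅ Z^7, C_1 ≅ Z^18, C_2 ≅ Z^12.

Boundary ∂_1: C_1 → C_0 sends each edge [p,q] (with p < q) to q − p.
This gives a 7×18 integer matrix of rank 6; reducing to Smith normal form yields diagonal entries (1,1,1,1,1,1).

Boundary ∂_2: C_2 → C_1 sends each 2-simplex [p,q,r] to [q,r] − [p,r] + [p,q]. For instance
  ∂PRT = RT − PT + PR,
  ∂QSU = SU − QU + QS.
The 18×12 boundary matrix has rank 12 and Smith normal form diag(1,1,1,1,1,1,1,1,1,1,1,2).

Computing H_k = (kernel of ∂_k) / (image of ∂_{k+1}):

  H_0: rank C_0 − rank ∂_1 = 7 − 6 = 1, and the invariant factors of ∂_1 are all 1, so H_0 ≅ Z.

H_0 ≅ Z.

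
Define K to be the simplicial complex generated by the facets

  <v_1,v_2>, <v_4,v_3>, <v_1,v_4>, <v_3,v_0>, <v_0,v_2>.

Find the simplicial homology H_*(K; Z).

H_0 = Z,  H_1 = Z.

K has 5 vertices, 5 edges.
rank ∂_0 = 0, rank ∂_1 = 4 ⇒ b_0 = 5 − 0 − 4 = 1; all invariant factors of ∂_1 are 1 so no torsion. So H_0 ≅ Z.
rank ∂_1 = 4, rank ∂_2 = 0 ⇒ b_1 = 5 − 4 − 0 = 1. So H_1 ≅ Z.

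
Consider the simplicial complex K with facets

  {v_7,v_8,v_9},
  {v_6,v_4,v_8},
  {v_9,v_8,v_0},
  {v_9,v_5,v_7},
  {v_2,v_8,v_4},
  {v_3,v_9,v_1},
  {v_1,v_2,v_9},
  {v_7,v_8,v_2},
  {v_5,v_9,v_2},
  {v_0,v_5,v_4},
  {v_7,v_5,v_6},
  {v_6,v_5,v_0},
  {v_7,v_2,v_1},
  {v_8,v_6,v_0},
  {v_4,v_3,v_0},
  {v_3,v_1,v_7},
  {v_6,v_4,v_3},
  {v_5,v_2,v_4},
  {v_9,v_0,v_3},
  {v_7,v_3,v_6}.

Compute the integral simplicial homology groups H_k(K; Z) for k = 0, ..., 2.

H_0 ≅ Z,  H_1 ≅ Z × Z/2,  H_2 = 0.

Take the total order v_0 < v_1 < v_2 < v_3 < v_4 < v_5 < v_6 < v_7 < v_8 < v_9 on the vertex set. Then K (dimension 2) consists of the simplices:

  0-simplices (10): [v_0], [v_1], [v_2], [v_3], [v_4], [v_5], [v_6], [v_7], [v_8], [v_9]
  1-simplices (30): (30 of them)
  2-simplices (20): (20 of them)

Hence C_0 ≅ Z^10, C_1 ≅ Z^30, C_2 ≅ Z^20.

∂_1: C_1 → C_0 maps an edge to its endpoints' difference, ∂[p,q] = q − p. For instance
  ∂[v_4,v_8] = [v_8] − [v_4].
The resulting 10×30 matrix has rank 9, and its Smith normal form has invariant factors (1,1,1,1,1,1,1,1,1).

Boundary ∂_2: C_2 → C_1 acts by ∂[p,q,r] = [q,r] − [p,r] + [p,q]. For instance
  ∂[v_3,v_4,v_6] = [v_4,v_6] − [v_3,v_6] + [v_3,v_4],
  ∂[v_2,v_7,v_8] = [v_7,v_8] − [v_2,v_8] + [v_2,v_7].
The 30×20 boundary matrix has rank 20 and Smith normal form diag(1,1,1,1,1,1,1,1,1,1,1,1,1,1,1,1,1,1,1,2).

Computing H_k = (kernel of ∂_k) / (image of ∂_{k+1}):

  H_0: rank C_0 − rank ∂_1 = 10 − 9 = 1, and the invariant factors of ∂_1 are all 1, so H_0 ≅ Z.
  H_1: rank ker ∂_1 − rank ∂_2 = (30 − 9) − 20 = 1, and ∂_2 has invariant factor 2 > 1, so H_1 ≅ Z × Z/2.
  H_2: rank ker ∂_2 − rank ∂_3 = (20 − 20) − 0 = 0, and there is no ∂_3, so H_2 ≅ 0.

(K is a triangulation of the Klein bottle.)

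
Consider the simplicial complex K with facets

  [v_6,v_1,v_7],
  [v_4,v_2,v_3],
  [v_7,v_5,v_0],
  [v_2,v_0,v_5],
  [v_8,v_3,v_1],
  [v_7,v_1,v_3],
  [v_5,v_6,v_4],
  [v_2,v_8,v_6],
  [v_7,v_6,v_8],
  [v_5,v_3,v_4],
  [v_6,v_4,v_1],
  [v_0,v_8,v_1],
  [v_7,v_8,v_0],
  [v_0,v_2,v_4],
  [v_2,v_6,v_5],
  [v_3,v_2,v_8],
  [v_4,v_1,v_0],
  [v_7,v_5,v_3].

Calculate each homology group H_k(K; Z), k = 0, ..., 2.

H_0 = Z,  H_1 = Z ⊕ Z_2,  H_2 = 0.

Take the total order v_0 < v_1 < v_2 < v_3 < v_4 < v_5 < v_6 < v_7 < v_8 on the vertex set. Then K (dimension 2) consists of the simplices:

  0-simplices (9): [v_0], [v_1], [v_2], [v_3], [v_4], [v_5], [v_6], [v_7], [v_8]
  1-simplices (27): (27 of them)
  2-simplices (18): (18 of them)

giving chain groups C_0 ≅ Z^9, C_1 ≅ Z^27, C_2 ≅ Z^18.

The boundary map ∂_1: C_1 → C_0 maps an edge to its endpoints' difference, ∂[p,q] = q − p.
The 9×27 boundary matrix has rank 8 and Smith normal form diag(1,1,1,1,1,1,1,1).

The boundary map ∂_2: C_2 → C_1 maps a triangle to the signed sum of its edges. For instance
  ∂[v_0,v_1,v_8] = [v_1,v_8] − [v_0,v_8] + [v_0,v_1],
  ∂[v_1,v_6,v_7] = [v_6,v_7] − [v_1,v_7] + [v_1,v_6].
The 27×18 boundary matrix has rank 18 and Smith normal form diag(1,1,1,1,1,1,1,1,1,1,1,1,1,1,1,1,1,2).

From H_k ≅ ker(∂_k) / im(∂_{k+1}) we obtain:

  H_0: rank C_0 − rank ∂_1 = 9 − 8 = 1, and the invariant factors of ∂_1 are all 1, so H_0 = Z.
  H_1: rank ker ∂_1 − rank ∂_2 = (27 − 8) − 18 = 1, and ∂_2 has invariant factor 2 > 1, so H_1 = Z ⊕ Z_2.
  H_2: rank ker ∂_2 − rank ∂_3 = (18 − 18) − 0 = 0, and there is no ∂_3, so H_2 = 0.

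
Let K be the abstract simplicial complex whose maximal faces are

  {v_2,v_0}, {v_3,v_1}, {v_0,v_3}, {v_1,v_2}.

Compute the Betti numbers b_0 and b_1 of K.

b_0 = 1, b_1 = 1.

We work with the vertex ordering v_0 < v_1 < v_2 < v_3. The simplices of K, each written with vertices in increasing order, are:

  0-simplices (4): [v_0], [v_1], [v_2], [v_3]
  1-simplices (4): [v_0,v_2], [v_0,v_3], [v_1,v_2], [v_1,v_3]

so the chain groups are C_0 ≅ Z^4, C_1 ≅ Z^4.

The boundary map ∂_1: C_1 → C_0 is given by ∂[p,q] = [q] − [p]. For instance
  ∂[v_0,v_3] = [v_3] − [v_0].
As a 4×4 matrix over Z this has rank 3, with invariant factors (1,1,1).

From H_k ≅ ker(∂_k) / im(∂_{k+1}) we obtain:

  H_0: rank C_0 − rank ∂_1 = 4 − 3 = 1, and the invariant factors of ∂_1 are all 1, so H_0 = Z.
  H_1: rank ker ∂_1 − rank ∂_2 = (4 − 3) − 0 = 1, and there is no ∂_2, so H_1 = Z.

Hence the Betti numbers are b_0 = 1, b_1 = 1.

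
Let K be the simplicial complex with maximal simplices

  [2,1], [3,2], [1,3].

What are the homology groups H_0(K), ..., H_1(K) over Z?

K has 3 vertices, 3 edges.
rank ∂_0 = 0, rank ∂_1 = 2 ⇒ b_0 = 3 − 0 − 2 = 1; all invariant factors of ∂_1 are 1 so no torsion. So H_0 = Z.
rank ∂_1 = 2, rank ∂_2 = 0 ⇒ b_1 = 3 − 2 − 0 = 1. So H_1 = Z.

H_0 = Z,  H_1 = Z.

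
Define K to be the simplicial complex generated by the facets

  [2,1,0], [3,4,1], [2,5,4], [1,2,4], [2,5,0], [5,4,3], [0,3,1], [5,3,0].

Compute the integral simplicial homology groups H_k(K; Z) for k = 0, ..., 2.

H_0 ≅ Z,  H_1 = 0,  H_2 ≅ Z.

K has 6 vertices, 12 edges, 8 triangles.
rank ∂_0 = 0, rank ∂_1 = 5 ⇒ b_0 = 6 − 0 − 5 = 1; all invariant factors of ∂_1 are 1 so no torsion. So H_0 = Z.
rank ∂_1 = 5, rank ∂_2 = 7 ⇒ b_1 = 12 − 5 − 7 = 0; all invariant factors of ∂_2 are 1 so no torsion. So H_1 = 0.
rank ∂_2 = 7, rank ∂_3 = 0 ⇒ b_2 = 8 − 7 − 0 = 1. So H_2 = Z.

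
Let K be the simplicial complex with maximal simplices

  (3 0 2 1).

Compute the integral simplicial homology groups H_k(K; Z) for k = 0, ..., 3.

We work with the vertex ordering 0 < 1 < 2 < 3. The simplices of K, each written with vertices in increasing order, are:

  0-simplices (4): [0], [1], [2], [3]
  1-simplices (6): [0,1], [0,2], [0,3], [1,2], [1,3], [2,3]
  2-simplices (4): [0,1,2], [0,1,3], [0,2,3], [1,2,3]
  3-simplices (1): [0,1,2,3]

Hence C_0 ≅ Z^4, C_1 ≅ Z^6, C_2 ≅ Z^4, C_3 ≅ Z^1.

The boundary map ∂_1: C_1 → C_0 is given by ∂[p,q] = [q] − [p].
The resulting 4×6 matrix has rank 3, and its Smith normal form has invariant factors (1,1,1).

∂_2: C_2 → C_1 acts by ∂[p,q,r] = [q,r] − [p,r] + [p,q]. For instance
  ∂[0,2,3] = [2,3] − [0,3] + [0,2],
  ∂[0,1,3] = [1,3] − [0,3] + [0,1].
The resulting 6×4 matrix has rank 3, and its Smith normal form has invariant factors (1,1,1).

The boundary map ∂_3: C_3 → C_2 sends each 3-simplex σ to the alternating sum Σ_i (−1)^i (σ with its i-th vertex removed). For instance
  ∂[0,1,2,3] = [1,2,3] − [0,2,3] + [0,1,3] − [0,1,2].
The resulting 4×1 matrix has rank 1, and its Smith normal form has invariant factors (1).

Computing H_k = (kernel of ∂_k) / (image of ∂_{k+1}):

  H_0: rank C_0 − rank ∂_1 = 4 − 3 = 1, and the invariant factors of ∂_1 are all 1, so H_0 = Z.
  H_1: rank ker ∂_1 − rank ∂_2 = (6 − 3) − 3 = 0, and the invariant factors of ∂_2 are all 1, so H_1 = 0.
  H_2: rank ker ∂_2 − rank ∂_3 = (4 − 3) − 1 = 0, and the invariant factors of ∂_3 are all 1, so H_2 = 0.
  H_3: rank ker ∂_3 − rank ∂_4 = (1 − 1) − 0 = 0, and there is no ∂_4, so H_3 = 0.

As a check, the Euler characteristic is 4 − 6 + 4 − 1 = 1, which agrees with 1 − 0 + 0 − 0 = 1.
(K is a triangulation of the 3-simplex.)

H_0 = Z,  H_1 = 0,  H_2 = 0,  H_3 = 0.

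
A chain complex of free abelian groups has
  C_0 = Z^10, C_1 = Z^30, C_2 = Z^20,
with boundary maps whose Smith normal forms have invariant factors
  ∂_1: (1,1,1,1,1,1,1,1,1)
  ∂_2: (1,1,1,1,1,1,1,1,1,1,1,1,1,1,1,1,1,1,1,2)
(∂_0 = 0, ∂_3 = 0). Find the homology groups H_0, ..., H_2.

H_0 = Z,  H_1 = Z × Z/2,  H_2 = 0.

H_0: b_0 = 10 − 0 − 9 = 1; torsion from ∂_1 factors > 1: none. So H_0 = Z.
H_1: b_1 = 30 − 9 − 20 = 1; torsion from ∂_2 factors > 1: [2]. So H_1 = Z × Z/2.
H_2: b_2 = 20 − 20 − 0 = 0; torsion from ∂_3 factors > 1: none. So H_2 = 0.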